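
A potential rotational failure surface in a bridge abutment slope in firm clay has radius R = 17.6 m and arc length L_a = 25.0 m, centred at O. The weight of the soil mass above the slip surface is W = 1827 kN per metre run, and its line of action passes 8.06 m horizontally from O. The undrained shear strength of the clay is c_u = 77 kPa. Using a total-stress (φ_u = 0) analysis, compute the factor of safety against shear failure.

FS = 2.30

Taking moments about the centre O, the resisting moment is provided by the undrained shear strength acting along the arc:
M_R = c_u·L_a·R = 77·25.00·17.6 = 33880.0 kN·m/m
M_D = W·d = 1827·8.06 = 14725.6 kN·m/m
FS = M_R / M_D = 33880.0 / 14725.6 = 2.301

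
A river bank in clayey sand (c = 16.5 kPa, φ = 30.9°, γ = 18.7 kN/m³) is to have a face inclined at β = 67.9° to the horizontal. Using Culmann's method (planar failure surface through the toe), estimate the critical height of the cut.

H_c = 13.93 m

Culmann's analysis gives the critical failure plane at α_cr = (β + φ)/2 = (67.9 + 30.9)/2 = 49.4°, and the critical height
H_c = (4c/γ) · sinβ cosφ / [1 − cos(β − φ)]
    = (4·16.5/18.7) · sin67.9°·cos30.9° / [1 − cos(37.0°)]
    = 3.529 · 0.9265·0.8581 / [1 − 0.7986]
    = 3.529 · 0.7950 / 0.2014
    = 13.93 m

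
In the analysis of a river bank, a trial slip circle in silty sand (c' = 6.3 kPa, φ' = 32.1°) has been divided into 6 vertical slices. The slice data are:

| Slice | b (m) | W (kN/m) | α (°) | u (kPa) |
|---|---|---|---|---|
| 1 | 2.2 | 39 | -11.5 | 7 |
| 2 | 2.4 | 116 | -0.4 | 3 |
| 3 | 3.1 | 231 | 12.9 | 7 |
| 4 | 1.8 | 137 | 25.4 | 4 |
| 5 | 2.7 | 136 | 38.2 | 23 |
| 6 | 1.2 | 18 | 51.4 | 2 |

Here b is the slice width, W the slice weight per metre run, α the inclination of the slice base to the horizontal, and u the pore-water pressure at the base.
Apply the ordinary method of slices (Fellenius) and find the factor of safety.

FS = 2.00

Ordinary method of slices: FS = Σ[c'·Δl_i + (W_i cosα_i − u_i·Δl_i)·tanφ'] / Σ W_i sinα_i, with Δl_i = b_i / cosα_i.
Slice 1: Δl = 2.2/cos(-11.5°) = 2.245 m; N'_1 = 39·cos(-11.5°) − 7·2.245 = 22.5; c'Δl = 14.14; W sinα = -7.8
Slice 2: Δl = 2.4/cos(-0.4°) = 2.400 m; N'_2 = 116·cos(-0.4°) − 3·2.400 = 108.8; c'Δl = 15.12; W sinα = -0.8
Slice 3: Δl = 3.1/cos12.9° = 3.180 m; N'_3 = 231·cos12.9° − 7·3.180 = 202.9; c'Δl = 20.04; W sinα = 51.6
Slice 4: Δl = 1.8/cos25.4° = 1.993 m; N'_4 = 137·cos25.4° − 4·1.993 = 115.8; c'Δl = 12.55; W sinα = 58.8
Slice 5: Δl = 2.7/cos38.2° = 3.436 m; N'_5 = 136·cos38.2° − 23·3.436 = 27.9; c'Δl = 21.65; W sinα = 84.1
Slice 6: Δl = 1.2/cos51.4° = 1.923 m; N'_6 = 18·cos51.4° − 2·1.923 = 7.4; c'Δl = 12.12; W sinα = 14.1
Σc'Δl = 95.6 kN/m; ΣN' = 485.2 kN/m; ΣW sinα = 199.9 kN/m
Resisting = 95.6 + 485.2·tan32.1° = 95.6 + 304.4 = 400.0 kN/m
FS = 400.0 / 199.9 = 2.001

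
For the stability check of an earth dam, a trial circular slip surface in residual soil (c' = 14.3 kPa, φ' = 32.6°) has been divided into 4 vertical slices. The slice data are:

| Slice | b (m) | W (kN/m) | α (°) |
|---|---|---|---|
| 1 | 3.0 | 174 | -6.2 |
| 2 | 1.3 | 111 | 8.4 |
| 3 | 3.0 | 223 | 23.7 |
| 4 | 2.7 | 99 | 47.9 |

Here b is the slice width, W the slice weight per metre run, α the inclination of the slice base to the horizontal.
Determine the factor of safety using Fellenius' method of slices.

FS = 3.24

Ordinary method of slices: FS = Σ[c'·Δl_i + (W_i cosα_i)·tanφ'] / Σ W_i sinα_i, with Δl_i = b_i / cosα_i.
Slice 1: Δl = 3.0/cos(-6.2°) = 3.018 m; N'_1 = 174·cos(-6.2°) = 173.0; c'Δl = 43.15; W sinα = -18.8
Slice 2: Δl = 1.3/cos8.4° = 1.314 m; N'_2 = 111·cos8.4° = 109.8; c'Δl = 18.79; W sinα = 16.2
Slice 3: Δl = 3.0/cos23.7° = 3.276 m; N'_3 = 223·cos23.7° = 204.2; c'Δl = 46.85; W sinα = 89.6
Slice 4: Δl = 2.7/cos47.9° = 4.027 m; N'_4 = 99·cos47.9° = 66.4; c'Δl = 57.59; W sinα = 73.5
Σc'Δl = 166.4 kN/m; ΣN' = 553.4 kN/m; ΣW sinα = 160.5 kN/m
Resisting = 166.4 + 553.4·tan32.6° = 166.4 + 353.9 = 520.3 kN/m
FS = 520.3 / 160.5 = 3.241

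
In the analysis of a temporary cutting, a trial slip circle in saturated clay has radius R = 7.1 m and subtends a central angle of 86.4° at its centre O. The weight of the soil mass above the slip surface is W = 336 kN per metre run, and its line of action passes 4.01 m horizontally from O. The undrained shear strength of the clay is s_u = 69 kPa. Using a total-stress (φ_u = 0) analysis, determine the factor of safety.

FS = 3.89

Taking moments about the centre O, the resisting moment is provided by the undrained shear strength acting along the arc:
Arc length L_a = R·θ = 7.1·(86.4°·π/180) = 7.1·1.5080 = 10.71 m
M_R = s_u·L_a·R = 69·10.71·7.1 = 5245.1 kN·m/m
M_D = W·d = 336·4.01 = 1347.4 kN·m/m
FS = M_R / M_D = 5245.1 / 1347.4 = 3.893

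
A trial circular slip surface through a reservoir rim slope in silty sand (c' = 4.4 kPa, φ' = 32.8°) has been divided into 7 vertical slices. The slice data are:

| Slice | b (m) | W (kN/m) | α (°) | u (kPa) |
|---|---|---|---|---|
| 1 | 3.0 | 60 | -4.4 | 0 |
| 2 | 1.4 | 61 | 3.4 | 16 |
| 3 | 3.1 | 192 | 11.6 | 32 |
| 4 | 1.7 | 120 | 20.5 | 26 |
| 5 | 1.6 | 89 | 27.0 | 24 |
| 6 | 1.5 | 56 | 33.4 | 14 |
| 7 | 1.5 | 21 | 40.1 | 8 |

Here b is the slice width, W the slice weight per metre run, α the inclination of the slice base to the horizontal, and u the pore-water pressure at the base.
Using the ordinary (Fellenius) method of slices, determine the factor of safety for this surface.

FS = 1.61

Ordinary method of slices: FS = Σ[c'·Δl_i + (W_i cosα_i − u_i·Δl_i)·tanφ'] / Σ W_i sinα_i, with Δl_i = b_i / cosα_i.
Slice 1: Δl = 3.0/cos(-4.4°) = 3.009 m; N'_1 = 60·cos(-4.4°) − 0·3.009 = 59.8; c'Δl = 13.24; W sinα = -4.6
Slice 2: Δl = 1.4/cos3.4° = 1.402 m; N'_2 = 61·cos3.4° − 16·1.402 = 38.5; c'Δl = 6.17; W sinα = 3.6
Slice 3: Δl = 3.1/cos11.6° = 3.165 m; N'_3 = 192·cos11.6° − 32·3.165 = 86.8; c'Δl = 13.92; W sinα = 38.6
Slice 4: Δl = 1.7/cos20.5° = 1.815 m; N'_4 = 120·cos20.5° − 26·1.815 = 65.2; c'Δl = 7.99; W sinα = 42.0
Slice 5: Δl = 1.6/cos27.0° = 1.796 m; N'_5 = 89·cos27.0° − 24·1.796 = 36.2; c'Δl = 7.90; W sinα = 40.4
Slice 6: Δl = 1.5/cos33.4° = 1.797 m; N'_6 = 56·cos33.4° − 14·1.797 = 21.6; c'Δl = 7.91; W sinα = 30.8
Slice 7: Δl = 1.5/cos40.1° = 1.961 m; N'_7 = 21·cos40.1° − 8·1.961 = 0.4; c'Δl = 8.63; W sinα = 13.5
Σc'Δl = 65.8 kN/m; ΣN' = 308.5 kN/m; ΣW sinα = 164.4 kN/m
Resisting = 65.8 + 308.5·tan32.8° = 65.8 + 198.8 = 264.6 kN/m
FS = 264.6 / 164.4 = 1.609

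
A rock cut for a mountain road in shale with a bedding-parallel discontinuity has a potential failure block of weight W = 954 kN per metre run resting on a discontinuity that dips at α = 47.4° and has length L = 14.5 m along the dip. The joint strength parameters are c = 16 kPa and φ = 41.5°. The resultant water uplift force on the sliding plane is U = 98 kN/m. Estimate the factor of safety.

FS = 1.02

Resolving the block weight along and normal to the plane and applying the Mohr–Coulomb strength on the joint:
N' = W cosα − U = 954·cos47.4° − 98 = 547.7 kN/m
Driving force T = W sinα = 954·sin47.4° = 702.2 kN/m
Resisting force R = c·L + N'·tanφ = 16·14.5 + 547.7·tan41.5° = 232.0 + 484.6 = 716.6 kN/m
FS = R / T = 716.6 / 702.2 = 1.020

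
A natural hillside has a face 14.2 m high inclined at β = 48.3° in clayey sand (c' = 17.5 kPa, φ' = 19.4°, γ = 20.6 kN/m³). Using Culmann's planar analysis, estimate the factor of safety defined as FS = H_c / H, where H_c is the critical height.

FS = 1.35

H_c = (4c'/γ) · sinβ cosφ' / [1 − cos(β − φ')]
    = (4·17.5/20.6) · sin48.3°·cos19.4° / [1 − cos28.9°]
    = 3.398 · 0.7042 / 0.1245 = 19.22 m
FS = H_c / H = 19.22 / 14.2 = 1.353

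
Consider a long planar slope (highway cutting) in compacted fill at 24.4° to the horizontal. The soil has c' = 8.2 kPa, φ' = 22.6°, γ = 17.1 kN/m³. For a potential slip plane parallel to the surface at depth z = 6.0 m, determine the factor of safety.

FS = 1.13

For an infinite slope with a slip plane parallel to the surface (no pore pressure): FS = [c' + γz cos²β tanφ'] / [γz sinβ cosβ].
γz = 17.1·6.0 = 102.60 kN/m²
Numerator = 8.2 + 102.60·cos²24.4°·tan22.6° = 8.2 + 102.60·0.8293·0.4163 = 43.620 kPa
Denominator = 102.60·sin24.4°·cos24.4° = 102.60·0.4131·0.9107 = 38.599 kPa
FS = 43.620 / 38.599 = 1.130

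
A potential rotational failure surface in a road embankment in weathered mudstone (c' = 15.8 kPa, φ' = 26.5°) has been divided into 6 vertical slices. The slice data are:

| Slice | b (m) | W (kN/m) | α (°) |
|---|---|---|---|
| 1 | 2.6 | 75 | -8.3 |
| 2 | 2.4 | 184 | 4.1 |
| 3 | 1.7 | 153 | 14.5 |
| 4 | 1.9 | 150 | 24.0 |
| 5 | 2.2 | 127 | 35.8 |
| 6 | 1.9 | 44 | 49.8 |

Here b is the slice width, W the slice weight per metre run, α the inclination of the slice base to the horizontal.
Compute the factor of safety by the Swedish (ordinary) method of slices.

FS = 2.70

Ordinary method of slices: FS = Σ[c'·Δl_i + (W_i cosα_i)·tanφ'] / Σ W_i sinα_i, with Δl_i = b_i / cosα_i.
Slice 1: Δl = 2.6/cos(-8.3°) = 2.628 m; N'_1 = 75·cos(-8.3°) = 74.2; c'Δl = 41.51; W sinα = -10.8
Slice 2: Δl = 2.4/cos4.1° = 2.406 m; N'_2 = 184·cos4.1° = 183.5; c'Δl = 38.02; W sinα = 13.2
Slice 3: Δl = 1.7/cos14.5° = 1.756 m; N'_3 = 153·cos14.5° = 148.1; c'Δl = 27.74; W sinα = 38.3
Slice 4: Δl = 1.9/cos24.0° = 2.080 m; N'_4 = 150·cos24.0° = 137.0; c'Δl = 32.86; W sinα = 61.0
Slice 5: Δl = 2.2/cos35.8° = 2.712 m; N'_5 = 127·cos35.8° = 103.0; c'Δl = 42.86; W sinα = 74.3
Slice 6: Δl = 1.9/cos49.8° = 2.944 m; N'_6 = 44·cos49.8° = 28.4; c'Δl = 46.51; W sinα = 33.6
Σc'Δl = 229.5 kN/m; ΣN' = 674.3 kN/m; ΣW sinα = 209.5 kN/m
Resisting = 229.5 + 674.3·tan26.5° = 229.5 + 336.2 = 565.7 kN/m
FS = 565.7 / 209.5 = 2.700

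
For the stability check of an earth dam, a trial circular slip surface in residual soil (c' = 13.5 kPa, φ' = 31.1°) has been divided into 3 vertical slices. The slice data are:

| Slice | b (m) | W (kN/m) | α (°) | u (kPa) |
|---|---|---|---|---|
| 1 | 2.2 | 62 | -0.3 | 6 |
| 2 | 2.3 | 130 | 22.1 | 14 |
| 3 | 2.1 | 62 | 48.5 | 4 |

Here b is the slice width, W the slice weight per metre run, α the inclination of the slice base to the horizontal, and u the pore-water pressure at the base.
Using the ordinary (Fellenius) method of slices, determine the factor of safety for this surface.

Ordinary method of slices: FS = Σ[c'·Δl_i + (W_i cosα_i − u_i·Δl_i)·tanφ'] / Σ W_i sinα_i, with Δl_i = b_i / cosα_i.
Slice 1: Δl = 2.2/cos(-0.3°) = 2.200 m; N'_1 = 62·cos(-0.3°) − 6·2.200 = 48.8; c'Δl = 29.70; W sinα = -0.3
Slice 2: Δl = 2.3/cos22.1° = 2.482 m; N'_2 = 130·cos22.1° − 14·2.482 = 85.7; c'Δl = 33.51; W sinα = 48.9
Slice 3: Δl = 2.1/cos48.5° = 3.169 m; N'_3 = 62·cos48.5° − 4·3.169 = 28.4; c'Δl = 42.78; W sinα = 46.4
Σc'Δl = 106.0 kN/m; ΣN' = 162.9 kN/m; ΣW sinα = 95.0 kN/m
Resisting = 106.0 + 162.9·tan31.1° = 106.0 + 98.3 = 204.3 kN/m
FS = 204.3 / 95.0 = 2.150

FS = 2.15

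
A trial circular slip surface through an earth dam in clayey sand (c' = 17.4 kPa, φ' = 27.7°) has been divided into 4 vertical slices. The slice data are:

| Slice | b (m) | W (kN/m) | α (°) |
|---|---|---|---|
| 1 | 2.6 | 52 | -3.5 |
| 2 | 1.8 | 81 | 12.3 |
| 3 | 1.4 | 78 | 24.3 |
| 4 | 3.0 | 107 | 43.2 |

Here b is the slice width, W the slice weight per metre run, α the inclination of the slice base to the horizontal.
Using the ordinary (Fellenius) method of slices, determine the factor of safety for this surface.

Ordinary method of slices: FS = Σ[c'·Δl_i + (W_i cosα_i)·tanφ'] / Σ W_i sinα_i, with Δl_i = b_i / cosα_i.
Slice 1: Δl = 2.6/cos(-3.5°) = 2.605 m; N'_1 = 52·cos(-3.5°) = 51.9; c'Δl = 45.32; W sinα = -3.2
Slice 2: Δl = 1.8/cos12.3° = 1.842 m; N'_2 = 81·cos12.3° = 79.1; c'Δl = 32.06; W sinα = 17.3
Slice 3: Δl = 1.4/cos24.3° = 1.536 m; N'_3 = 78·cos24.3° = 71.1; c'Δl = 26.73; W sinα = 32.1
Slice 4: Δl = 3.0/cos43.2° = 4.115 m; N'_4 = 107·cos43.2° = 78.0; c'Δl = 71.61; W sinα = 73.2
Σc'Δl = 175.7 kN/m; ΣN' = 280.1 kN/m; ΣW sinα = 119.4 kN/m
Resisting = 175.7 + 280.1·tan27.7° = 175.7 + 147.1 = 322.8 kN/m
FS = 322.8 / 119.4 = 2.703

FS = 2.70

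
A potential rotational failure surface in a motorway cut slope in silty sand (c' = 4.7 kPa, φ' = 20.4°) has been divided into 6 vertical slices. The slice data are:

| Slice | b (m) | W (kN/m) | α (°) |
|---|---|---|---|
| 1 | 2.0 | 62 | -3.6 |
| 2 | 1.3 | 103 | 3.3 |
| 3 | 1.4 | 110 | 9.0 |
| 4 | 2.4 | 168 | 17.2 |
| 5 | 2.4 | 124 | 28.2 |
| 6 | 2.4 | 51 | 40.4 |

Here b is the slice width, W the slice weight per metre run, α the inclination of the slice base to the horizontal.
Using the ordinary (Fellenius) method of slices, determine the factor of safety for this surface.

Ordinary method of slices: FS = Σ[c'·Δl_i + (W_i cosα_i)·tanφ'] / Σ W_i sinα_i, with Δl_i = b_i / cosα_i.
Slice 1: Δl = 2.0/cos(-3.6°) = 2.004 m; N'_1 = 62·cos(-3.6°) = 61.9; c'Δl = 9.42; W sinα = -3.9
Slice 2: Δl = 1.3/cos3.3° = 1.302 m; N'_2 = 103·cos3.3° = 102.8; c'Δl = 6.12; W sinα = 5.9
Slice 3: Δl = 1.4/cos9.0° = 1.417 m; N'_3 = 110·cos9.0° = 108.6; c'Δl = 6.66; W sinα = 17.2
Slice 4: Δl = 2.4/cos17.2° = 2.512 m; N'_4 = 168·cos17.2° = 160.5; c'Δl = 11.81; W sinα = 49.7
Slice 5: Δl = 2.4/cos28.2° = 2.723 m; N'_5 = 124·cos28.2° = 109.3; c'Δl = 12.80; W sinα = 58.6
Slice 6: Δl = 2.4/cos40.4° = 3.152 m; N'_6 = 51·cos40.4° = 38.8; c'Δl = 14.81; W sinα = 33.1
Σc'Δl = 61.6 kN/m; ΣN' = 582.0 kN/m; ΣW sinα = 160.6 kN/m
Resisting = 61.6 + 582.0·tan20.4° = 61.6 + 216.4 = 278.0 kN/m
FS = 278.0 / 160.6 = 1.732

FS = 1.73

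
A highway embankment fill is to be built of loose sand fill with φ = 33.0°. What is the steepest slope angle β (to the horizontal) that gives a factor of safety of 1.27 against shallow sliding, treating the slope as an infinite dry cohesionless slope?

β = 27.1°

For an infinite dry cohesionless slope FS = tanφ/tanβ, so tanβ = tanφ / FS.
tanβ = tan33.0° / 1.27 = 0.6494 / 1.27 = 0.5113
β = arctan(0.5113) = 27.08°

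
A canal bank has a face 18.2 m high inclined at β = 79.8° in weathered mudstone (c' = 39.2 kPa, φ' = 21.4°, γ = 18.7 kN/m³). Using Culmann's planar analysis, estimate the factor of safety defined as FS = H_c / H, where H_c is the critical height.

FS = 0.89

H_c = (4c'/γ) · sinβ cosφ' / [1 − cos(β − φ')]
    = (4·39.2/18.7) · sin79.8°·cos21.4° / [1 − cos58.4°]
    = 8.385 · 0.9163 / 0.4760 = 16.14 m
FS = H_c / H = 16.14 / 18.2 = 0.887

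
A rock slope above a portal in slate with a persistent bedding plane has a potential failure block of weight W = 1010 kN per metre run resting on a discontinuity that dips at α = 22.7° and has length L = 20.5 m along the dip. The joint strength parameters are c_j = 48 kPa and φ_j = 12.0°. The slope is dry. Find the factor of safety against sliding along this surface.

FS = 3.03

Resolving the block weight along and normal to the plane and applying the Mohr–Coulomb strength on the joint:
N' = W cosα = 1010·cos22.7° = 931.8 kN/m
Driving force T = W sinα = 1010·sin22.7° = 389.8 kN/m
Resisting force R = c_j·L + N'·tanφ_j = 48·20.5 + 931.8·tan12.0° = 984.0 + 198.1 = 1182.1 kN/m
FS = R / T = 1182.1 / 389.8 = 3.033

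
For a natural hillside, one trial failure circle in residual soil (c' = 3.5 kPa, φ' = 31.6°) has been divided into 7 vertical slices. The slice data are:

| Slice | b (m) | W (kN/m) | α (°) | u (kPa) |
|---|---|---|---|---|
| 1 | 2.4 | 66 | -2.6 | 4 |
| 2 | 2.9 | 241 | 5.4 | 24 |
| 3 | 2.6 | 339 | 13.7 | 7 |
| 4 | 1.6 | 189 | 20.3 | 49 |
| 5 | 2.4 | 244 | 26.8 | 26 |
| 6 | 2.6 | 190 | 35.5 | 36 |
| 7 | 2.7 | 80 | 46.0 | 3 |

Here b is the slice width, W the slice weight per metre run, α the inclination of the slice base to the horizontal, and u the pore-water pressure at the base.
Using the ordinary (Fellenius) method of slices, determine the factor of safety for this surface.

FS = 1.35

Ordinary method of slices: FS = Σ[c'·Δl_i + (W_i cosα_i − u_i·Δl_i)·tanφ'] / Σ W_i sinα_i, with Δl_i = b_i / cosα_i.
Slice 1: Δl = 2.4/cos(-2.6°) = 2.402 m; N'_1 = 66·cos(-2.6°) − 4·2.402 = 56.3; c'Δl = 8.41; W sinα = -3.0
Slice 2: Δl = 2.9/cos5.4° = 2.913 m; N'_2 = 241·cos5.4° − 24·2.913 = 170.0; c'Δl = 10.20; W sinα = 22.7
Slice 3: Δl = 2.6/cos13.7° = 2.676 m; N'_3 = 339·cos13.7° − 7·2.676 = 310.6; c'Δl = 9.37; W sinα = 80.3
Slice 4: Δl = 1.6/cos20.3° = 1.706 m; N'_4 = 189·cos20.3° − 49·1.706 = 93.7; c'Δl = 5.97; W sinα = 65.6
Slice 5: Δl = 2.4/cos26.8° = 2.689 m; N'_5 = 244·cos26.8° − 26·2.689 = 147.9; c'Δl = 9.41; W sinα = 110.0
Slice 6: Δl = 2.6/cos35.5° = 3.194 m; N'_6 = 190·cos35.5° − 36·3.194 = 39.7; c'Δl = 11.18; W sinα = 110.3
Slice 7: Δl = 2.7/cos46.0° = 3.887 m; N'_7 = 80·cos46.0° − 3·3.887 = 43.9; c'Δl = 13.60; W sinα = 57.5
Σc'Δl = 68.1 kN/m; ΣN' = 862.1 kN/m; ΣW sinα = 443.4 kN/m
Resisting = 68.1 + 862.1·tan31.6° = 68.1 + 530.4 = 598.5 kN/m
FS = 598.5 / 443.4 = 1.350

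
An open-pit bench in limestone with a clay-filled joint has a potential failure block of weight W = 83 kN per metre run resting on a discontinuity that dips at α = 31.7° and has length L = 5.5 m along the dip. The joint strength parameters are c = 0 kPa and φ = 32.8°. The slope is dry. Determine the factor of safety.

Resolving the block weight along and normal to the plane and applying the Mohr–Coulomb strength on the joint:
N' = W cosα = 83·cos31.7° = 70.6 kN/m
Driving force T = W sinα = 83·sin31.7° = 43.6 kN/m
Resisting force R = c·L + N'·tanφ = 0·5.5 + 70.6·tan32.8° = 0.0 + 45.5 = 45.5 kN/m
FS = R / T = 45.5 / 43.6 = 1.043

FS = 1.04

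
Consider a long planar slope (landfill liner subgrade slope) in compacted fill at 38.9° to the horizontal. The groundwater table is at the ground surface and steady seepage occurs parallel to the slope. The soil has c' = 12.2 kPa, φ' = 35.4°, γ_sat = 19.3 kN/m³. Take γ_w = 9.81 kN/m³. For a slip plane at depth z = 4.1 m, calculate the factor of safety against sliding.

FS = 0.75

With seepage parallel to the slope and the water table at the surface, the effective normal stress on the slip plane uses the buoyant unit weight γ' = γ_sat − γ_w while the driving shear stress uses γ_sat:
FS = [c' + γ' z cos²β tanφ'] / [γ_sat z sinβ cosβ]
γ' = 19.3 − 9.81 = 9.49 kN/m³
Numerator = 12.2 + 9.49·4.1·cos²38.9°·tan35.4° = 12.2 + 9.49·4.1·0.6057·0.7107 = 28.947 kPa
Denominator = 19.3·4.1·sin38.9°·cos38.9° = 19.3·4.1·0.6280·0.7782 = 38.671 kPa
FS = 28.947 / 38.671 = 0.749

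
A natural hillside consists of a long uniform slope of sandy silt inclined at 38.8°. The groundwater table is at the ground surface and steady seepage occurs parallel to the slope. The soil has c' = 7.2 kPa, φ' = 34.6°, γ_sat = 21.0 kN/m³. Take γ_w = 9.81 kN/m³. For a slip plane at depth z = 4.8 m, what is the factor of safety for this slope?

With seepage parallel to the slope and the water table at the surface, the effective normal stress on the slip plane uses the buoyant unit weight γ' = γ_sat − γ_w while the driving shear stress uses γ_sat:
FS = [c' + γ' z cos²β tanφ'] / [γ_sat z sinβ cosβ]
γ' = 21.0 − 9.81 = 11.19 kN/m³
Numerator = 7.2 + 11.19·4.8·cos²38.8°·tan34.6° = 7.2 + 11.19·4.8·0.6074·0.6899 = 29.705 kPa
Denominator = 21.0·4.8·sin38.8°·cos38.8° = 21.0·4.8·0.6266·0.7793 = 49.224 kPa
FS = 29.705 / 49.224 = 0.603

FS = 0.60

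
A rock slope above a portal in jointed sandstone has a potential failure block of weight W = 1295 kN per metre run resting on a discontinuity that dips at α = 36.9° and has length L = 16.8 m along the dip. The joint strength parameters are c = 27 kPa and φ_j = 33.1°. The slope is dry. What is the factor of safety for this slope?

Resolving the block weight along and normal to the plane and applying the Mohr–Coulomb strength on the joint:
N' = W cosα = 1295·cos36.9° = 1035.6 kN/m
Driving force T = W sinα = 1295·sin36.9° = 777.5 kN/m
Resisting force R = c·L + N'·tanφ_j = 27·16.8 + 1035.6·tan33.1° = 453.6 + 675.1 = 1128.7 kN/m
FS = R / T = 1128.7 / 777.5 = 1.452

FS = 1.45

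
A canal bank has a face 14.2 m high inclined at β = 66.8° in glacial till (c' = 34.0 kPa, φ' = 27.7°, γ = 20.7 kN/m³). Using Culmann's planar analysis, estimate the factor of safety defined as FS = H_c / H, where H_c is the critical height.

H_c = (4c'/γ) · sinβ cosφ' / [1 − cos(β − φ')]
    = (4·34.0/20.7) · sin66.8°·cos27.7° / [1 − cos39.1°]
    = 6.570 · 0.8138 / 0.2240 = 23.87 m
FS = H_c / H = 23.87 / 14.2 = 1.681

FS = 1.68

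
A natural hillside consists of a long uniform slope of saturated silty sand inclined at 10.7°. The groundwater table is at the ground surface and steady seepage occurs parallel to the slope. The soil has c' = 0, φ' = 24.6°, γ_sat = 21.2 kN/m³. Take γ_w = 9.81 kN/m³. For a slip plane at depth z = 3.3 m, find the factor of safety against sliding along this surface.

With seepage parallel to the slope and the water table at the surface, the effective normal stress on the slip plane uses the buoyant unit weight γ' = γ_sat − γ_w while the driving shear stress uses γ_sat:
FS = [c' + γ' z cos²β tanφ'] / [γ_sat z sinβ cosβ]
(For c' = 0 this reduces to FS = (γ'/γ_sat)·tanφ'/tanβ.)
γ' = 21.2 − 9.81 = 11.39 kN/m³
Numerator = 0.0 + 11.39·3.3·cos²10.7°·tan24.6° = 0.0 + 11.39·3.3·0.9655·0.4578 = 16.615 kPa
Denominator = 21.2·3.3·sin10.7°·cos10.7° = 21.2·3.3·0.1857·0.9826 = 12.763 kPa
FS = 16.615 / 12.763 = 1.302

FS = 1.30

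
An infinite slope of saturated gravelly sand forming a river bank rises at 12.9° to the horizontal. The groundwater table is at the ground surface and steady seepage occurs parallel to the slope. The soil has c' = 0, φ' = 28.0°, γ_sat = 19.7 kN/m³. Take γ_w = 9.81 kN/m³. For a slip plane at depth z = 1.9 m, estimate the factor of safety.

FS = 1.17

With seepage parallel to the slope and the water table at the surface, the effective normal stress on the slip plane uses the buoyant unit weight γ' = γ_sat − γ_w while the driving shear stress uses γ_sat:
FS = [c' + γ' z cos²β tanφ'] / [γ_sat z sinβ cosβ]
(For c' = 0 this reduces to FS = (γ'/γ_sat)·tanφ'/tanβ.)
γ' = 19.7 − 9.81 = 9.89 kN/m³
Numerator = 0.0 + 9.89·1.9·cos²12.9°·tan28.0° = 0.0 + 9.89·1.9·0.9502·0.5317 = 9.493 kPa
Denominator = 19.7·1.9·sin12.9°·cos12.9° = 19.7·1.9·0.2233·0.9748 = 8.145 kPa
FS = 9.493 / 8.145 = 1.165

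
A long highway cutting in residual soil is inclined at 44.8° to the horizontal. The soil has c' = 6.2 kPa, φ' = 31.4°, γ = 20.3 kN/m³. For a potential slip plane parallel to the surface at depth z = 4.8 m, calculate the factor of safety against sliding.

For an infinite slope with a slip plane parallel to the surface (no pore pressure): FS = [c' + γz cos²β tanφ'] / [γz sinβ cosβ].
γz = 20.3·4.8 = 97.44 kN/m²
Numerator = 6.2 + 97.44·cos²44.8°·tan31.4° = 6.2 + 97.44·0.5035·0.6104 = 36.146 kPa
Denominator = 97.44·sin44.8°·cos44.8° = 97.44·0.7046·0.7096 = 48.719 kPa
FS = 36.146 / 48.719 = 0.742

FS = 0.74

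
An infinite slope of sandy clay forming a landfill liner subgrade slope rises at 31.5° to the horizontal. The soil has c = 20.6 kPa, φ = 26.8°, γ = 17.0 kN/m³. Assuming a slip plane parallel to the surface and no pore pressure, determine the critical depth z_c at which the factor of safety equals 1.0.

Setting FS = 1.00 in FS = [c + γz cos²β tanφ] / [γz sinβ cosβ] and solving for z:
z = c / [γ cosβ (FS·sinβ − cosβ·tanφ)]
  = 20.6 / [17.0·cos31.5°·(1.00·sin31.5° − cos31.5°·tan26.8°)]
  = 20.6 / [17.0·0.8526·(1.00·0.5225 − 0.8526·0.5051)]
  = 20.6 / 1.3306 = 15.482 m

z_c = 15.48 m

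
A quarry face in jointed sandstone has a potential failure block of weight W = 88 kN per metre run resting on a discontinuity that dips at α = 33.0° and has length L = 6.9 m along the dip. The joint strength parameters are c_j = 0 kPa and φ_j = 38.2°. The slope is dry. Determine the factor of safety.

FS = 1.21

Resolving the block weight along and normal to the plane and applying the Mohr–Coulomb strength on the joint:
N' = W cosα = 88·cos33.0° = 73.8 kN/m
Driving force T = W sinα = 88·sin33.0° = 47.9 kN/m
Resisting force R = c_j·L + N'·tanφ_j = 0·6.9 + 73.8·tan38.2° = 0.0 + 58.1 = 58.1 kN/m
FS = R / T = 58.1 / 47.9 = 1.212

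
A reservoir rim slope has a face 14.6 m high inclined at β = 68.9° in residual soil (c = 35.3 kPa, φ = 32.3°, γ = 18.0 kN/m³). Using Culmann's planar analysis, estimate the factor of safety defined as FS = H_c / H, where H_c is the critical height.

FS = 2.15

H_c = (4c/γ) · sinβ cosφ / [1 − cos(β − φ)]
    = (4·35.3/18.0) · sin68.9°·cos32.3° / [1 − cos36.6°]
    = 7.844 · 0.7886 / 0.1972 = 31.37 m
FS = H_c / H = 31.37 / 14.6 = 2.149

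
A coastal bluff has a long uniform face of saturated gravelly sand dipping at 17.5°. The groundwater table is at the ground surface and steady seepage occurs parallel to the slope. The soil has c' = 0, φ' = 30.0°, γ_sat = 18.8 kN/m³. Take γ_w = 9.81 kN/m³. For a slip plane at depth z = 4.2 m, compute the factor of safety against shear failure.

With seepage parallel to the slope and the water table at the surface, the effective normal stress on the slip plane uses the buoyant unit weight γ' = γ_sat − γ_w while the driving shear stress uses γ_sat:
FS = [c' + γ' z cos²β tanφ'] / [γ_sat z sinβ cosβ]
(For c' = 0 this reduces to FS = (γ'/γ_sat)·tanφ'/tanβ.)
γ' = 18.8 − 9.81 = 8.99 kN/m³
Numerator = 0.0 + 8.99·4.2·cos²17.5°·tan30.0° = 0.0 + 8.99·4.2·0.9096·0.5774 = 19.828 kPa
Denominator = 18.8·4.2·sin17.5°·cos17.5° = 18.8·4.2·0.3007·0.9537 = 22.645 kPa
FS = 19.828 / 22.645 = 0.876

FS = 0.88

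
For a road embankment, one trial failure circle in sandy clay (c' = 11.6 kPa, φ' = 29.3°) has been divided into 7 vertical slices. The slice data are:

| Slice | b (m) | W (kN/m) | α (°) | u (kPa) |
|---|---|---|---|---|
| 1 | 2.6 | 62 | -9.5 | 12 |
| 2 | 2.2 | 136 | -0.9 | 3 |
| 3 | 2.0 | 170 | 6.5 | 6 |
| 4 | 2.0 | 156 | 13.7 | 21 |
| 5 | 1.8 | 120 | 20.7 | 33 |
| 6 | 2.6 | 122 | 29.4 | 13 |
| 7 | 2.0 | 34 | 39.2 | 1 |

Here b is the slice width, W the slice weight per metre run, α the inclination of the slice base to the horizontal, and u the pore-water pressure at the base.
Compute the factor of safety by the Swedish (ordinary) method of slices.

FS = 3.02

Ordinary method of slices: FS = Σ[c'·Δl_i + (W_i cosα_i − u_i·Δl_i)·tanφ'] / Σ W_i sinα_i, with Δl_i = b_i / cosα_i.
Slice 1: Δl = 2.6/cos(-9.5°) = 2.636 m; N'_1 = 62·cos(-9.5°) − 12·2.636 = 29.5; c'Δl = 30.58; W sinα = -10.2
Slice 2: Δl = 2.2/cos(-0.9°) = 2.200 m; N'_2 = 136·cos(-0.9°) − 3·2.200 = 129.4; c'Δl = 25.52; W sinα = -2.1
Slice 3: Δl = 2.0/cos6.5° = 2.013 m; N'_3 = 170·cos6.5° − 6·2.013 = 156.8; c'Δl = 23.35; W sinα = 19.2
Slice 4: Δl = 2.0/cos13.7° = 2.059 m; N'_4 = 156·cos13.7° − 21·2.059 = 108.3; c'Δl = 23.88; W sinα = 36.9
Slice 5: Δl = 1.8/cos20.7° = 1.924 m; N'_5 = 120·cos20.7° − 33·1.924 = 48.8; c'Δl = 22.32; W sinα = 42.4
Slice 6: Δl = 2.6/cos29.4° = 2.984 m; N'_6 = 122·cos29.4° − 13·2.984 = 67.5; c'Δl = 34.62; W sinα = 59.9
Slice 7: Δl = 2.0/cos39.2° = 2.581 m; N'_7 = 34·cos39.2° − 1·2.581 = 23.8; c'Δl = 29.94; W sinα = 21.5
Σc'Δl = 190.2 kN/m; ΣN' = 564.1 kN/m; ΣW sinα = 167.6 kN/m
Resisting = 190.2 + 564.1·tan29.3° = 190.2 + 316.5 = 506.8 kN/m
FS = 506.8 / 167.6 = 3.023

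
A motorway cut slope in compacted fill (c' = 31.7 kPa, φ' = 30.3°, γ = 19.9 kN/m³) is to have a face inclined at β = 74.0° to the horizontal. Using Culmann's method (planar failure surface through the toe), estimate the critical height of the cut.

H_c = 19.09 m

Culmann's analysis gives the critical failure plane at α_cr = (β + φ')/2 = (74.0 + 30.3)/2 = 52.1°, and the critical height
H_c = (4c'/γ) · sinβ cosφ' / [1 − cos(β − φ')]
    = (4·31.7/19.9) · sin74.0°·cos30.3° / [1 − cos(43.7°)]
    = 6.372 · 0.9613·0.8634 / [1 − 0.7230]
    = 6.372 · 0.8299 / 0.2770
    = 19.09 m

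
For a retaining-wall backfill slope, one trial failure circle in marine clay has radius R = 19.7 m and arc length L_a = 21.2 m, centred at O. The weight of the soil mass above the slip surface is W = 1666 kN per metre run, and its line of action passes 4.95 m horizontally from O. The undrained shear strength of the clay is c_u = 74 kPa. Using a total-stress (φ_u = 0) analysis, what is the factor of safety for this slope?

FS = 3.75

Taking moments about the centre O, the resisting moment is provided by the undrained shear strength acting along the arc:
M_R = c_u·L_a·R = 74·21.20·19.7 = 30905.4 kN·m/m
M_D = W·d = 1666·4.95 = 8246.7 kN·m/m
FS = M_R / M_D = 30905.4 / 8246.7 = 3.748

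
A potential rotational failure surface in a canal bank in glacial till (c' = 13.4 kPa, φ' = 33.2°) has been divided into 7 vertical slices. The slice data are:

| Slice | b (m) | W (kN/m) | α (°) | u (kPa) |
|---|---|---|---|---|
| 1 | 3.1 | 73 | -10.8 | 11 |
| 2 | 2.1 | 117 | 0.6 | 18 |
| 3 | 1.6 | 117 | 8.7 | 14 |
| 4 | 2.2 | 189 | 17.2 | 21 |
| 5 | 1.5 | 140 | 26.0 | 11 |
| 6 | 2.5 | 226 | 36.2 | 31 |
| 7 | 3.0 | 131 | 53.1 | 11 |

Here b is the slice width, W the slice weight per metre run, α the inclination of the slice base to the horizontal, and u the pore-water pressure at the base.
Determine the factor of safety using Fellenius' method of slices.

Ordinary method of slices: FS = Σ[c'·Δl_i + (W_i cosα_i − u_i·Δl_i)·tanφ'] / Σ W_i sinα_i, with Δl_i = b_i / cosα_i.
Slice 1: Δl = 3.1/cos(-10.8°) = 3.156 m; N'_1 = 73·cos(-10.8°) − 11·3.156 = 37.0; c'Δl = 42.29; W sinα = -13.7
Slice 2: Δl = 2.1/cos0.6° = 2.100 m; N'_2 = 117·cos0.6° − 18·2.100 = 79.2; c'Δl = 28.14; W sinα = 1.2
Slice 3: Δl = 1.6/cos8.7° = 1.619 m; N'_3 = 117·cos8.7° − 14·1.619 = 93.0; c'Δl = 21.69; W sinα = 17.7
Slice 4: Δl = 2.2/cos17.2° = 2.303 m; N'_4 = 189·cos17.2° − 21·2.303 = 132.2; c'Δl = 30.86; W sinα = 55.9
Slice 5: Δl = 1.5/cos26.0° = 1.669 m; N'_5 = 140·cos26.0° − 11·1.669 = 107.5; c'Δl = 22.36; W sinα = 61.4
Slice 6: Δl = 2.5/cos36.2° = 3.098 m; N'_6 = 226·cos36.2° − 31·3.098 = 86.3; c'Δl = 41.51; W sinα = 133.5
Slice 7: Δl = 3.0/cos53.1° = 4.997 m; N'_7 = 131·cos53.1° − 11·4.997 = 23.7; c'Δl = 66.95; W sinα = 104.8
Σc'Δl = 253.8 kN/m; ΣN' = 558.9 kN/m; ΣW sinα = 360.7 kN/m
Resisting = 253.8 + 558.9·tan33.2° = 253.8 + 365.7 = 619.5 kN/m
FS = 619.5 / 360.7 = 1.717

FS = 1.72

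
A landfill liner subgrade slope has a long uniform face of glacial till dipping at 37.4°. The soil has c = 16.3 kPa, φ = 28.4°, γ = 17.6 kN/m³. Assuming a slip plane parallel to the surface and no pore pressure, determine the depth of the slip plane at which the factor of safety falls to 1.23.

z = 3.67 m

Setting FS = 1.23 in FS = [c + γz cos²β tanφ] / [γz sinβ cosβ] and solving for z:
z = c / [γ cosβ (FS·sinβ − cosβ·tanφ)]
  = 16.3 / [17.6·cos37.4°·(1.23·sin37.4° − cos37.4°·tan28.4°)]
  = 16.3 / [17.6·0.7944·(1.23·0.6074 − 0.7944·0.5407)]
  = 16.3 / 4.4397 = 3.671 m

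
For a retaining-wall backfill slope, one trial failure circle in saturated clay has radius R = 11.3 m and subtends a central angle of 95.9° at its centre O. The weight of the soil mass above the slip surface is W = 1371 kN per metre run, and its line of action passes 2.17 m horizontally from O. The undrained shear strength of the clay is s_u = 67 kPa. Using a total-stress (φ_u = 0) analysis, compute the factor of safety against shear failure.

Taking moments about the centre O, the resisting moment is provided by the undrained shear strength acting along the arc:
Arc length L_a = R·θ = 11.3·(95.9°·π/180) = 11.3·1.6738 = 18.91 m
M_R = s_u·L_a·R = 67·18.91·11.3 = 14319.5 kN·m/m
M_D = W·d = 1371·2.17 = 2975.1 kN·m/m
FS = M_R / M_D = 14319.5 / 2975.1 = 4.813

FS = 4.81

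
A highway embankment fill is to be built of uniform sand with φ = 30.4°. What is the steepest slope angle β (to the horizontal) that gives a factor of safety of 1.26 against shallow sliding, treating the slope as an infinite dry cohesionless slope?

For an infinite dry cohesionless slope FS = tanφ/tanβ, so tanβ = tanφ / FS.
tanβ = tan30.4° / 1.26 = 0.5867 / 1.26 = 0.4656
β = arctan(0.4656) = 24.97°

β = 25.0°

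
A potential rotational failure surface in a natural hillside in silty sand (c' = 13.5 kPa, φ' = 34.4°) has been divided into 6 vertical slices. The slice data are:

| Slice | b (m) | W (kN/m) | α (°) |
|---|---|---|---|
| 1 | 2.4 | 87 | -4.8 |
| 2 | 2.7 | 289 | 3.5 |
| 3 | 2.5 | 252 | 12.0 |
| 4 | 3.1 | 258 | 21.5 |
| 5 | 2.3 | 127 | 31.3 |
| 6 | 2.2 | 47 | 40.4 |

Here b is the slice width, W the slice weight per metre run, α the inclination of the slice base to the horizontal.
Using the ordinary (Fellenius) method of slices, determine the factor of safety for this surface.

Ordinary method of slices: FS = Σ[c'·Δl_i + (W_i cosα_i)·tanφ'] / Σ W_i sinα_i, with Δl_i = b_i / cosα_i.
Slice 1: Δl = 2.4/cos(-4.8°) = 2.408 m; N'_1 = 87·cos(-4.8°) = 86.7; c'Δl = 32.51; W sinα = -7.3
Slice 2: Δl = 2.7/cos3.5° = 2.705 m; N'_2 = 289·cos3.5° = 288.5; c'Δl = 36.52; W sinα = 17.6
Slice 3: Δl = 2.5/cos12.0° = 2.556 m; N'_3 = 252·cos12.0° = 246.5; c'Δl = 34.50; W sinα = 52.4
Slice 4: Δl = 3.1/cos21.5° = 3.332 m; N'_4 = 258·cos21.5° = 240.0; c'Δl = 44.98; W sinα = 94.6
Slice 5: Δl = 2.3/cos31.3° = 2.692 m; N'_5 = 127·cos31.3° = 108.5; c'Δl = 36.34; W sinα = 66.0
Slice 6: Δl = 2.2/cos40.4° = 2.889 m; N'_6 = 47·cos40.4° = 35.8; c'Δl = 39.00; W sinα = 30.5
Σc'Δl = 223.9 kN/m; ΣN' = 1006.0 kN/m; ΣW sinα = 253.8 kN/m
Resisting = 223.9 + 1006.0·tan34.4° = 223.9 + 688.8 = 912.7 kN/m
FS = 912.7 / 253.8 = 3.597

FS = 3.60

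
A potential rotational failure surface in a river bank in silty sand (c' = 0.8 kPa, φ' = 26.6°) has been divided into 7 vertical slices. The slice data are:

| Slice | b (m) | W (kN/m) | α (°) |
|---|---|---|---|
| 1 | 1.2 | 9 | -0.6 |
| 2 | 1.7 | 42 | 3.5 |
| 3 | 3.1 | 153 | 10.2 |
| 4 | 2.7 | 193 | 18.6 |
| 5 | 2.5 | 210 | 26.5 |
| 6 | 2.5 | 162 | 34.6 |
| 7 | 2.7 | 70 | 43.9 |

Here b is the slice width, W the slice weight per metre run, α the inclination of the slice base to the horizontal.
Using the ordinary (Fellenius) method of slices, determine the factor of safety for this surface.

FS = 1.21

Ordinary method of slices: FS = Σ[c'·Δl_i + (W_i cosα_i)·tanφ'] / Σ W_i sinα_i, with Δl_i = b_i / cosα_i.
Slice 1: Δl = 1.2/cos(-0.6°) = 1.200 m; N'_1 = 9·cos(-0.6°) = 9.0; c'Δl = 0.96; W sinα = -0.1
Slice 2: Δl = 1.7/cos3.5° = 1.703 m; N'_2 = 42·cos3.5° = 41.9; c'Δl = 1.36; W sinα = 2.6
Slice 3: Δl = 3.1/cos10.2° = 3.150 m; N'_3 = 153·cos10.2° = 150.6; c'Δl = 2.52; W sinα = 27.1
Slice 4: Δl = 2.7/cos18.6° = 2.849 m; N'_4 = 193·cos18.6° = 182.9; c'Δl = 2.28; W sinα = 61.6
Slice 5: Δl = 2.5/cos26.5° = 2.794 m; N'_5 = 210·cos26.5° = 187.9; c'Δl = 2.23; W sinα = 93.7
Slice 6: Δl = 2.5/cos34.6° = 3.037 m; N'_6 = 162·cos34.6° = 133.3; c'Δl = 2.43; W sinα = 92.0
Slice 7: Δl = 2.7/cos43.9° = 3.747 m; N'_7 = 70·cos43.9° = 50.4; c'Δl = 3.00; W sinα = 48.5
Σc'Δl = 14.8 kN/m; ΣN' = 756.1 kN/m; ΣW sinα = 325.4 kN/m
Resisting = 14.8 + 756.1·tan26.6° = 14.8 + 378.6 = 393.4 kN/m
FS = 393.4 / 325.4 = 1.209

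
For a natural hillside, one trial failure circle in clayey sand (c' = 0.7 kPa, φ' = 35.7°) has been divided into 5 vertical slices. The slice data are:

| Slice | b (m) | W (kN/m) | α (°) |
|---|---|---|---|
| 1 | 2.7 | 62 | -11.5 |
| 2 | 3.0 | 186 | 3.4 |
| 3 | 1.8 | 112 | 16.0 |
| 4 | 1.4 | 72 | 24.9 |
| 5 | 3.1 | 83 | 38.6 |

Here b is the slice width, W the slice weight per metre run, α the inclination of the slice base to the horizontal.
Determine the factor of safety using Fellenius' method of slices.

Ordinary method of slices: FS = Σ[c'·Δl_i + (W_i cosα_i)·tanφ'] / Σ W_i sinα_i, with Δl_i = b_i / cosα_i.
Slice 1: Δl = 2.7/cos(-11.5°) = 2.755 m; N'_1 = 62·cos(-11.5°) = 60.8; c'Δl = 1.93; W sinα = -12.4
Slice 2: Δl = 3.0/cos3.4° = 3.005 m; N'_2 = 186·cos3.4° = 185.7; c'Δl = 2.10; W sinα = 11.0
Slice 3: Δl = 1.8/cos16.0° = 1.873 m; N'_3 = 112·cos16.0° = 107.7; c'Δl = 1.31; W sinα = 30.9
Slice 4: Δl = 1.4/cos24.9° = 1.543 m; N'_4 = 72·cos24.9° = 65.3; c'Δl = 1.08; W sinα = 30.3
Slice 5: Δl = 3.1/cos38.6° = 3.967 m; N'_5 = 83·cos38.6° = 64.9; c'Δl = 2.78; W sinα = 51.8
Σc'Δl = 9.2 kN/m; ΣN' = 484.3 kN/m; ΣW sinα = 111.6 kN/m
Resisting = 9.2 + 484.3·tan35.7° = 9.2 + 348.0 = 357.2 kN/m
FS = 357.2 / 111.6 = 3.199

FS = 3.20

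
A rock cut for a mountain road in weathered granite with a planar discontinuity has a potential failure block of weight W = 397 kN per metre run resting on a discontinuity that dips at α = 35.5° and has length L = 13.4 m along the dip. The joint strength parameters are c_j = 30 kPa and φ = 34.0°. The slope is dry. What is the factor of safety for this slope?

FS = 2.69

Resolving the block weight along and normal to the plane and applying the Mohr–Coulomb strength on the joint:
N' = W cosα = 397·cos35.5° = 323.2 kN/m
Driving force T = W sinα = 397·sin35.5° = 230.5 kN/m
Resisting force R = c_j·L + N'·tanφ = 30·13.4 + 323.2·tan34.0° = 402.0 + 218.0 = 620.0 kN/m
FS = R / T = 620.0 / 230.5 = 2.689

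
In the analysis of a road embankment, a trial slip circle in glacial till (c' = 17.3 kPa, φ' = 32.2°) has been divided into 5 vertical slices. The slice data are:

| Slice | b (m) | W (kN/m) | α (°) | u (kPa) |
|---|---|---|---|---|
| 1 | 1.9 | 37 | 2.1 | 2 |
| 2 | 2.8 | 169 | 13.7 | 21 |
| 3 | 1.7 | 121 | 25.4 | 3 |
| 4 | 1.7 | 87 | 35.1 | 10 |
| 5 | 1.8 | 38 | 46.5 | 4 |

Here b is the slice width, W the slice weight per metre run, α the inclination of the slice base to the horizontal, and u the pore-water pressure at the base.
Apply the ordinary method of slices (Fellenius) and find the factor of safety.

Ordinary method of slices: FS = Σ[c'·Δl_i + (W_i cosα_i − u_i·Δl_i)·tanφ'] / Σ W_i sinα_i, with Δl_i = b_i / cosα_i.
Slice 1: Δl = 1.9/cos2.1° = 1.901 m; N'_1 = 37·cos2.1° − 2·1.901 = 33.2; c'Δl = 32.89; W sinα = 1.4
Slice 2: Δl = 2.8/cos13.7° = 2.882 m; N'_2 = 169·cos13.7° − 21·2.882 = 103.7; c'Δl = 49.86; W sinα = 40.0
Slice 3: Δl = 1.7/cos25.4° = 1.882 m; N'_3 = 121·cos25.4° − 3·1.882 = 103.7; c'Δl = 32.56; W sinα = 51.9
Slice 4: Δl = 1.7/cos35.1° = 2.078 m; N'_4 = 87·cos35.1° − 10·2.078 = 50.4; c'Δl = 35.95; W sinα = 50.0
Slice 5: Δl = 1.8/cos46.5° = 2.615 m; N'_5 = 38·cos46.5° − 4·2.615 = 15.7; c'Δl = 45.24; W sinα = 27.6
Σc'Δl = 196.5 kN/m; ΣN' = 306.6 kN/m; ΣW sinα = 170.9 kN/m
Resisting = 196.5 + 306.6·tan32.2° = 196.5 + 193.1 = 389.6 kN/m
FS = 389.6 / 170.9 = 2.280

FS = 2.28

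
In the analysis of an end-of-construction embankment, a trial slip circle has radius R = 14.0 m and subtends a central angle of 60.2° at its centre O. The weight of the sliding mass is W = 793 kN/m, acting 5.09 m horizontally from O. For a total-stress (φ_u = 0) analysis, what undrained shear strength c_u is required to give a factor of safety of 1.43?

FS = c_u·L_a·R / (W·d), so c_u = FS·W·d / (L_a·R).
Arc length L_a = R·θ = 14.0·(60.2°·π/180) = 14.0·1.0507 = 14.71 m
c_u = 1.43·793·5.09 / (14.71·14.0) = 5772.0 / 205.93 = 28.03 kPa

c_u = 28.0 kPa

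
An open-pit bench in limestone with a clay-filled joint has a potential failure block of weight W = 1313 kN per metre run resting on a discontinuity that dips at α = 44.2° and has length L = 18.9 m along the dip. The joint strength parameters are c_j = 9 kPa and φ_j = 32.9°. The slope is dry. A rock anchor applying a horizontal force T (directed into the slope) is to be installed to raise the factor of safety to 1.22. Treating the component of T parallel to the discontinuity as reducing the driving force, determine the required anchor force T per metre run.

T = 255 kN/m

Resolving forces along and normal to the sliding plane, with the horizontal anchor force T adding T·sinα to the effective normal force and T·cosα acting up the plane against the driving force:
FS = [c_jL + (W cosα + T sinα) tanφ_j] / [W sinα − T cosα]
Without the anchor: N' = 941.3 kN/m, driving T_d = 915.4 kN/m, resisting R = 9·18.9 + 941.3·tan32.9° = 779.1 kN/m, FS = 0.85.
Setting FS = 1.22 and solving for T:
1.22·(915.4 − T cos44.2°) = 779.1 + T sin44.2°·tan32.9°
T·(sin44.2°·tan32.9° + 1.22·cos44.2°) = 1.22·915.4 − 779.1
T·(0.6972·0.6469 + 1.22·0.7169) = 1116.8 − 779.1 = 337.7
T·1.3256 = 337.7
T = 254.7 kN/m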